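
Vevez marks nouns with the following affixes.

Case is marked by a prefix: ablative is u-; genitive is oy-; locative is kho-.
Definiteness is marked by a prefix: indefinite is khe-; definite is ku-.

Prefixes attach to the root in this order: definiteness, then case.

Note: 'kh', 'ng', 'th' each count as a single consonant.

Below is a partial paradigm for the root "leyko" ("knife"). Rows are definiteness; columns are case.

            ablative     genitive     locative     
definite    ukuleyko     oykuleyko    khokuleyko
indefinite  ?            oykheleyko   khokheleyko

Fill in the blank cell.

ukheleyko

Attach definiteness indefinite khe- → kheleyko.
Attach case ablative u- → ukheleyko.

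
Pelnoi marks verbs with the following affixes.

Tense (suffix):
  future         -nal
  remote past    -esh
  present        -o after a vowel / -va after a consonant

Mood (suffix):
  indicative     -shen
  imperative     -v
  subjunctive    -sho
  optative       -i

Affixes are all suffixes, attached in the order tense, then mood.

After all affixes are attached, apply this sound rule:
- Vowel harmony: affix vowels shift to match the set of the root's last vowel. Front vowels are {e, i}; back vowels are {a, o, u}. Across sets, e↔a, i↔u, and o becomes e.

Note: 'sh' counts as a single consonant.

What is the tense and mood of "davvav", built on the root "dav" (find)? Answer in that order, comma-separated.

Segment: dav-va-v.
tense: -o/va → present.
mood: -v → imperative.

present, imperative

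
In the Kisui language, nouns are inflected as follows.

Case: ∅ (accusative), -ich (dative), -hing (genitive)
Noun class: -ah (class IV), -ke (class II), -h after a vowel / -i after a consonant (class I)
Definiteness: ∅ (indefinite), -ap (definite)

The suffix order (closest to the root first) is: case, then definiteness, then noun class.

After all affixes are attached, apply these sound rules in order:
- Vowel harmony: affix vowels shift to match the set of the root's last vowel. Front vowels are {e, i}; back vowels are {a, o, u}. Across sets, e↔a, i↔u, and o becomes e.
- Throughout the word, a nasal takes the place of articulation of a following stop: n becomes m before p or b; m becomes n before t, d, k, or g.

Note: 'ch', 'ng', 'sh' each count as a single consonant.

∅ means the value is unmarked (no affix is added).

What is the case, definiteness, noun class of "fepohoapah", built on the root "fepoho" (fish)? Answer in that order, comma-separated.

accusative, definite, class IV

Segment: fepoho-ap-ah.
case: ∅ → accusative.
definiteness: -ap → definite.
noun class: -ah → class IV.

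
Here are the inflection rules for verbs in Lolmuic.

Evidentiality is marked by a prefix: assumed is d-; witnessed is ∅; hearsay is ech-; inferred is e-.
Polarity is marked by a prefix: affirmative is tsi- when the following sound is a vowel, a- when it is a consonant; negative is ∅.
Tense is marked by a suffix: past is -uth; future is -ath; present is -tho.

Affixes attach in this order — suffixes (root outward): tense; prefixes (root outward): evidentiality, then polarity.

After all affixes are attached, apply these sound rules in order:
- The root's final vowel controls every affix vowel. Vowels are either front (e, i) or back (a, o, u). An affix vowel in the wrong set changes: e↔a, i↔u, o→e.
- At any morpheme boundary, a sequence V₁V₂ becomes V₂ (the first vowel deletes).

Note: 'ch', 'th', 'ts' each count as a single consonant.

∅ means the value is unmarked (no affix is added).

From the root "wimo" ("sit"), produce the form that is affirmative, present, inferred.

tsawimotho

Attach evidentiality inferred e- → ewimo.
Attach polarity affirmative tsi- (before vowel 'e') → tsiewimo.
Attach tense present -tho → tsiewimotho.
Apply vowel harmony: tsiewimotho → tsuawimotho.
Apply vowel deletion: tsuawimotho → tsawimotho.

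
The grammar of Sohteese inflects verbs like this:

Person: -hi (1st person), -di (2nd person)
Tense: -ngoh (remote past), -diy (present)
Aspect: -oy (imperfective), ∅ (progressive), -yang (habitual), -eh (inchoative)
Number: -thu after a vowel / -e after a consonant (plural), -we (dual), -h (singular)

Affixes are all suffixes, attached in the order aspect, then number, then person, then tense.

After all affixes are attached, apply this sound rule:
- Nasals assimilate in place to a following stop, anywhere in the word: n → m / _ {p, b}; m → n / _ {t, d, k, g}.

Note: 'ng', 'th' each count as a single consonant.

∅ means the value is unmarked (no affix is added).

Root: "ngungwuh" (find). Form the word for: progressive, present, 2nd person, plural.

aspect = progressive: zero marking, form stays ngungwuh.
Attach number plural -e (after consonant 'h') → ngungwuhe.
Attach person 2nd person -di → ngungwuhedi.
Attach tense present -diy → ngungwuhedidiy.
Nasal assimilation: no change.

ngungwuhedidiy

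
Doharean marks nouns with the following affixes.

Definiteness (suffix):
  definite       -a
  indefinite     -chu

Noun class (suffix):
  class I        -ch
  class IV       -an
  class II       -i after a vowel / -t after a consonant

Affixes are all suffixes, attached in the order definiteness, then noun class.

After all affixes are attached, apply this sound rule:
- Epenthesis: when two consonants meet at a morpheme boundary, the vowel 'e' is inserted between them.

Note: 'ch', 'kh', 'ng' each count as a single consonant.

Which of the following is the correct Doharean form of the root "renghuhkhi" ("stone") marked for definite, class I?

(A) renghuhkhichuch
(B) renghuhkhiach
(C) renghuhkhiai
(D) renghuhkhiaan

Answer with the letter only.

Attach definiteness definite -a → renghuhkhia.
Attach noun class class I -ch → renghuhkhiach.
Epenthesis: no change.
So the correct form is renghuhkhiach, option (B).
(D) renghuhkhiaan is wrong: it uses class IV instead of class I for noun class.
(C) renghuhkhiai is wrong: it uses class II instead of class I for noun class.
(A) renghuhkhichuch is wrong: it uses indefinite instead of definite for definiteness.

B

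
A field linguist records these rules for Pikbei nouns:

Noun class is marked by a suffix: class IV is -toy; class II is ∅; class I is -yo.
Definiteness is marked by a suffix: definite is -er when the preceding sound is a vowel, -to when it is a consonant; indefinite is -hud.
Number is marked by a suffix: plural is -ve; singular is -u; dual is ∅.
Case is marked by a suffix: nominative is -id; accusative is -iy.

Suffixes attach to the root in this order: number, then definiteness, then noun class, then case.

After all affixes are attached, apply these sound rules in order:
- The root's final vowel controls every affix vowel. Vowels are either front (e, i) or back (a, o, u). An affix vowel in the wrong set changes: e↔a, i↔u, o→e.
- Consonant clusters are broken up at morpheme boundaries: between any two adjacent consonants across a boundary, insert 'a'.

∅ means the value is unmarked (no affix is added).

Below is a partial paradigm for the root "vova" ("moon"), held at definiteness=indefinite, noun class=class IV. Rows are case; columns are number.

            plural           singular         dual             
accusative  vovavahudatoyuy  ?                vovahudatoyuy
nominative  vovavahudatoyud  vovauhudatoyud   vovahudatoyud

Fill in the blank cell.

vovauhudatoyuy

Attach number singular -u → vovau.
Attach definiteness indefinite -hud → vovauhud.
Attach noun class class IV -toy → vovauhudtoy.
Attach case accusative -iy → vovauhudtoyiy.
Apply vowel harmony: vovauhudtoyiy → vovauhudtoyuy.
Apply epenthesis: vovauhudtoyuy → vovauhudatoyuy.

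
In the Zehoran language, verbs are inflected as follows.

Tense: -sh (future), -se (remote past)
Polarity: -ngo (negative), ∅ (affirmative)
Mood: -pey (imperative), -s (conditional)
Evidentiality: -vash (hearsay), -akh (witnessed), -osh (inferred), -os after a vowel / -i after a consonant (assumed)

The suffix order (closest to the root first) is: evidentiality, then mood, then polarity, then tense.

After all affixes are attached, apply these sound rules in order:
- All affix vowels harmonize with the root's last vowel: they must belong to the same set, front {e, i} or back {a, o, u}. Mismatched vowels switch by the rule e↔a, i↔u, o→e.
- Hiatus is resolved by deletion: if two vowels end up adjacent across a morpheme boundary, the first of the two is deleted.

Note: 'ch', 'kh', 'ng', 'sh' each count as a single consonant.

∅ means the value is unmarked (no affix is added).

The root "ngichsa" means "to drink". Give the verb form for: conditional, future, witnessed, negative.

Attach evidentiality witnessed -akh → ngichsaakh.
Attach mood conditional -s → ngichsaakhs.
Attach polarity negative -ngo → ngichsaakhsngo.
Attach tense future -sh → ngichsaakhsngosh.
Vowel harmony: no change.
Apply vowel deletion: ngichsaakhsngosh → ngichsakhsngosh.

ngichsakhsngosh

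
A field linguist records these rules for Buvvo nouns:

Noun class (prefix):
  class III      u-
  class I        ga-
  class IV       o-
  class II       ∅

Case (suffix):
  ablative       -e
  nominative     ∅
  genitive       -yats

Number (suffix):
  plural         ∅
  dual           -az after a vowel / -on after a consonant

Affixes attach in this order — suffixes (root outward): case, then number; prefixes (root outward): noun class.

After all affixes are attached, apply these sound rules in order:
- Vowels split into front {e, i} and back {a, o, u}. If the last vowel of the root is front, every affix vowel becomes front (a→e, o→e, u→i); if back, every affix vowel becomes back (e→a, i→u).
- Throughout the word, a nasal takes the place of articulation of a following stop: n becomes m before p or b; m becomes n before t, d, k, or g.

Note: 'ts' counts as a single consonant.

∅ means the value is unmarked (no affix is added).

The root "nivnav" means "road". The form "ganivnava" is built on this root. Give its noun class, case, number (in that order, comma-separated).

Segment: ga-nivnav-e.
noun class: ga- → class I.
case: -e → ablative.
number: ∅ → plural.

class I, ablative, plural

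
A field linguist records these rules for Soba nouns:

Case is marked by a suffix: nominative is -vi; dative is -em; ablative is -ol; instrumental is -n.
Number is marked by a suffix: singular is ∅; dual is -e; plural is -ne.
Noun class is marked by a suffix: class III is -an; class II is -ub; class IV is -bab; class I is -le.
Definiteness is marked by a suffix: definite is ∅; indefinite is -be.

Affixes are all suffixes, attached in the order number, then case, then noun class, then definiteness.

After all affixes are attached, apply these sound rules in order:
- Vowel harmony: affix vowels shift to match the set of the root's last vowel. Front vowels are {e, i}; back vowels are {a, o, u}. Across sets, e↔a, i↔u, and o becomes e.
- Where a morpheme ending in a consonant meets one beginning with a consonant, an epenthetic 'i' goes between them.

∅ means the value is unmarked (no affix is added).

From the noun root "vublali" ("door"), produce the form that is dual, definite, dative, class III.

vublalieemen

Attach number dual -e → vublalie.
Attach case dative -em → vublalieem.
Attach noun class class III -an → vublalieeman.
definiteness = definite: zero marking, form stays vublalieeman.
Apply vowel harmony: vublalieeman → vublalieemen.
Epenthesis: no change.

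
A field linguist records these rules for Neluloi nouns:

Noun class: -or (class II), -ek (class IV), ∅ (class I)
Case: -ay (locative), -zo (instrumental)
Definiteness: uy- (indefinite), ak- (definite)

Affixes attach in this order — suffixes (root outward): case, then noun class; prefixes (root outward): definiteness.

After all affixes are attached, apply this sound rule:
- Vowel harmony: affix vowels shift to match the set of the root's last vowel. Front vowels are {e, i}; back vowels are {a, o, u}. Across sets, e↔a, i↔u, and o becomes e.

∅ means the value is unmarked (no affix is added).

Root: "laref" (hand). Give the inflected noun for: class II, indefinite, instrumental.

iylarefzeer

Attach definiteness indefinite uy- → uylaref.
Attach case instrumental -zo → uylarefzo.
Attach noun class class II -or → uylarefzoor.
Apply vowel harmony: uylarefzoor → iylarefzeer.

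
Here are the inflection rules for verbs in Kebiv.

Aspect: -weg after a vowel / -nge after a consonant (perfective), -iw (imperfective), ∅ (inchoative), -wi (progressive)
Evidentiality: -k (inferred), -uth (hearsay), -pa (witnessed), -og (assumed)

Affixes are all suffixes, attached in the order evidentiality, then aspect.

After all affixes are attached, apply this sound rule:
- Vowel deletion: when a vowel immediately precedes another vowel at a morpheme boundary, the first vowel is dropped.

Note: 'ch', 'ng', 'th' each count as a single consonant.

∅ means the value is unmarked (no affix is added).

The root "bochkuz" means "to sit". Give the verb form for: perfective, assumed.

bochkuzognge

Attach evidentiality assumed -og → bochkuzog.
Attach aspect perfective -nge (after consonant 'g') → bochkuzognge.
Vowel deletion: no change.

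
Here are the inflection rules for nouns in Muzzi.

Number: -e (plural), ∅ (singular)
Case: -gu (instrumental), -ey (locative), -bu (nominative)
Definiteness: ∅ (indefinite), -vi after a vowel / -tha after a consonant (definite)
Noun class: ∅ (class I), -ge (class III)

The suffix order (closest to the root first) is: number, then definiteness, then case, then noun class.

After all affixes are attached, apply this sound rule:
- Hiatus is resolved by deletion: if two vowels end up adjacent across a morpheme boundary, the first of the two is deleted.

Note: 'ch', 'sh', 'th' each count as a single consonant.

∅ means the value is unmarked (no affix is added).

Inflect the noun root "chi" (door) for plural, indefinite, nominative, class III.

chebuge

Attach number plural -e → chie.
definiteness = indefinite: zero marking, form stays chie.
Attach case nominative -bu → chiebu.
Attach noun class class III -ge → chiebuge.
Apply vowel deletion: chiebuge → chebuge.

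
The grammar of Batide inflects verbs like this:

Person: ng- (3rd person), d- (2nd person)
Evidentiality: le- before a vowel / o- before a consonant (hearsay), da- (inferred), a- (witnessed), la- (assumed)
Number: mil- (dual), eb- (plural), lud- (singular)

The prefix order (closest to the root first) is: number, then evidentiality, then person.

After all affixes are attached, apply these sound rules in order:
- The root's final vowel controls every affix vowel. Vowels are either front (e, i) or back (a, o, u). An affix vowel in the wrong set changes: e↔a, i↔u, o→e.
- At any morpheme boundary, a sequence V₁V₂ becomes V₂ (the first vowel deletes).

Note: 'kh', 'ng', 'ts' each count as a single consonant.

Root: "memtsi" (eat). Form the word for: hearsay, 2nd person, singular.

delidmemtsi

Attach number singular lud- → ludmemtsi.
Attach evidentiality hearsay o- (before consonant 'l') → oludmemtsi.
Attach person 2nd person d- → doludmemtsi.
Apply vowel harmony: doludmemtsi → delidmemtsi.
Vowel deletion: no change.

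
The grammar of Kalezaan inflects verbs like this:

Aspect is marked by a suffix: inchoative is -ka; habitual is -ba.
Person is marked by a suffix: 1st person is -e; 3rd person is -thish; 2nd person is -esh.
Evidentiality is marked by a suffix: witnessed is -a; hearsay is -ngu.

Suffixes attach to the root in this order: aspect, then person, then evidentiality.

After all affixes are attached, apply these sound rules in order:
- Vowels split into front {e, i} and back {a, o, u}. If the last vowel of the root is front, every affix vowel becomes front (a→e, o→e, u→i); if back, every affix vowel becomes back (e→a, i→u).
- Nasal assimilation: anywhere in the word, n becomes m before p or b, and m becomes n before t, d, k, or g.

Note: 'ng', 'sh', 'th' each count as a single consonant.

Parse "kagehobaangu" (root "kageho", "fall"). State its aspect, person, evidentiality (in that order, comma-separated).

habitual, 1st person, hearsay

Segment: kageho-ba-e-ngu.
aspect: -ba → habitual.
person: -e → 1st person.
evidentiality: -ngu → hearsay.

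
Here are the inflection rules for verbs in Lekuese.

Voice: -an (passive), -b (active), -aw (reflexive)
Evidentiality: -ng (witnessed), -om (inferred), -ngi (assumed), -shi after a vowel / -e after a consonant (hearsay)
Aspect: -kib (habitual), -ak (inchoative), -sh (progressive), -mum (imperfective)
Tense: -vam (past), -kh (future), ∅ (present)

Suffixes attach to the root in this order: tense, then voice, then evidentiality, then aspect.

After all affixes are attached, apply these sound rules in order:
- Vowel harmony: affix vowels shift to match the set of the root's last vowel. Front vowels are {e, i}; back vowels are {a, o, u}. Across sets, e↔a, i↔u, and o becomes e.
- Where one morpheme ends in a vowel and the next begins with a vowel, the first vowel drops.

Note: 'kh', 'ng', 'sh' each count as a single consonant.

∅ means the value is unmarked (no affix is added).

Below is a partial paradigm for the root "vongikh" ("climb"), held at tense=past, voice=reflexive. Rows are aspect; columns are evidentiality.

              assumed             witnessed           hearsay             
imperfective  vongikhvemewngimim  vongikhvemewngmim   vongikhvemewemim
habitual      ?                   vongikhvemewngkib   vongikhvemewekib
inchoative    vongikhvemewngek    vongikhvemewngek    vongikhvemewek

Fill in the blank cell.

vongikhvemewngikib

Attach tense past -vam → vongikhvam.
Attach voice reflexive -aw → vongikhvamaw.
Attach evidentiality assumed -ngi → vongikhvamawngi.
Attach aspect habitual -kib → vongikhvamawngikib.
Apply vowel harmony: vongikhvamawngikib → vongikhvemewngikib.
Vowel deletion: no change.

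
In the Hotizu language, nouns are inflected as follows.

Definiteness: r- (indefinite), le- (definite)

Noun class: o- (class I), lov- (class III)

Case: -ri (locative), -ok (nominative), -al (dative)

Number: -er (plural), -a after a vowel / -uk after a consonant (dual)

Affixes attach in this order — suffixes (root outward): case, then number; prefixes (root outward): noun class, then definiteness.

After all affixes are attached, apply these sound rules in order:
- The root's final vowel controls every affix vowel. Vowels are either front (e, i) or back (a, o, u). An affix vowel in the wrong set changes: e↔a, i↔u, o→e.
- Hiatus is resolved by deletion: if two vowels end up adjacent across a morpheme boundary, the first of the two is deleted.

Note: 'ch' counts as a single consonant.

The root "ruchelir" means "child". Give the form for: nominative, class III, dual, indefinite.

Attach case nominative -ok → ruchelirok.
Attach noun class class III lov- → lovruchelirok.
Attach number dual -uk (after consonant 'k') → lovruchelirokuk.
Attach definiteness indefinite r- → rlovruchelirokuk.
Apply vowel harmony: rlovruchelirokuk → rlevruchelirekik.
Vowel deletion: no change.

rlevruchelirekik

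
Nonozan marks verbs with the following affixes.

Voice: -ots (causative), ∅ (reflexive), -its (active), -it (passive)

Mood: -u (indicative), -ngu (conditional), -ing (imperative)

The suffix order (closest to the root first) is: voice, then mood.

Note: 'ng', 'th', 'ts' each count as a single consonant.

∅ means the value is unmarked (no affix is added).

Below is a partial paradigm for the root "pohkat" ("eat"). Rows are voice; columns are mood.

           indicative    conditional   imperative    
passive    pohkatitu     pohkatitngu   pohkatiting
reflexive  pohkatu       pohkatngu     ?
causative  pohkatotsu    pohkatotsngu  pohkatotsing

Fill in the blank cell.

pohkating

voice = reflexive: zero marking, form stays pohkat.
Attach mood imperative -ing → pohkating.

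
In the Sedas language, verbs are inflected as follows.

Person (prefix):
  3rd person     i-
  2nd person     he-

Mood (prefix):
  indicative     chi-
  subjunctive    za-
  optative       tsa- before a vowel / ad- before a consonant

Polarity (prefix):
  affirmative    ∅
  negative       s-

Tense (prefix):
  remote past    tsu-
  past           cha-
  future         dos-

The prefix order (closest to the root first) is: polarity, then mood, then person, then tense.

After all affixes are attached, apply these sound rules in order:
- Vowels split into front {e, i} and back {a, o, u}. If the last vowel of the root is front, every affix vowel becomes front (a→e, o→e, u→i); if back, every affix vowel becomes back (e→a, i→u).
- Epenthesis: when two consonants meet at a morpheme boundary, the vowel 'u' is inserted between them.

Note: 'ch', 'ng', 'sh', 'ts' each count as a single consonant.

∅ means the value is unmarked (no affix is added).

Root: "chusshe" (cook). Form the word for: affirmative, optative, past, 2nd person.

polarity = affirmative: zero marking, form stays chusshe.
Attach mood optative ad- (before consonant 'ch') → adchusshe.
Attach person 2nd person he- → headchusshe.
Attach tense past cha- → chaheadchusshe.
Apply vowel harmony: chaheadchusshe → cheheedchusshe.
Apply epenthesis: cheheedchusshe → cheheeduchusshe.

cheheeduchusshe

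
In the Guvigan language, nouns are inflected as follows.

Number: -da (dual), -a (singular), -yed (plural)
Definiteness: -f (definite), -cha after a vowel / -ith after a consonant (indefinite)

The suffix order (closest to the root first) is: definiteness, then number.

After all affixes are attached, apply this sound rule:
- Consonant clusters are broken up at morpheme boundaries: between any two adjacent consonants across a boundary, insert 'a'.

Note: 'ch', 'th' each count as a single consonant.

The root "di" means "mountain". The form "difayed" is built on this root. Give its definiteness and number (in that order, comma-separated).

definite, plural

Segment: di-f-yed.
definiteness: -f → definite.
number: -yed → plural.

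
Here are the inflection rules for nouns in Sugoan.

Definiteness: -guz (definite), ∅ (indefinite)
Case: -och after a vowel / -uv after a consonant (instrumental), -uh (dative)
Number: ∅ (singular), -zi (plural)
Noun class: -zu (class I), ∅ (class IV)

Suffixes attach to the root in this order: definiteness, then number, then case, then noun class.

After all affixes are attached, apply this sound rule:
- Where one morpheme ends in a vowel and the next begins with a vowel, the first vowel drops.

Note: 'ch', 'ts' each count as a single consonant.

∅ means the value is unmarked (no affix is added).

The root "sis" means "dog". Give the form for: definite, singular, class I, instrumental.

sisguzuvzu

Attach definiteness definite -guz → sisguz.
number = singular: zero marking, form stays sisguz.
Attach case instrumental -uv (after consonant 'z') → sisguzuv.
Attach noun class class I -zu → sisguzuvzu.
Vowel deletion: no change.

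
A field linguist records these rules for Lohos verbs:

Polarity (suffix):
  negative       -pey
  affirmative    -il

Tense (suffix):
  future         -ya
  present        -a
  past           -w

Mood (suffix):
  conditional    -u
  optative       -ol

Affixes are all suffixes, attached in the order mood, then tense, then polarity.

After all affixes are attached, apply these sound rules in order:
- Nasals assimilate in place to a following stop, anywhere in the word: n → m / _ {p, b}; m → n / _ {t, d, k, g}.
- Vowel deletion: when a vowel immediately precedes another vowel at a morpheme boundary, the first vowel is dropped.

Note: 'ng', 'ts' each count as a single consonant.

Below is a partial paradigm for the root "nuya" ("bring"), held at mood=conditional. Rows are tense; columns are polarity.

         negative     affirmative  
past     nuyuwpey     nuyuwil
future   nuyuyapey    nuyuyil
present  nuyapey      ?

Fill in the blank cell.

nuyil

Attach mood conditional -u → nuyau.
Attach tense present -a → nuyaua.
Attach polarity affirmative -il → nuyauail.
Nasal assimilation: no change.
Apply vowel deletion: nuyauail → nuyil.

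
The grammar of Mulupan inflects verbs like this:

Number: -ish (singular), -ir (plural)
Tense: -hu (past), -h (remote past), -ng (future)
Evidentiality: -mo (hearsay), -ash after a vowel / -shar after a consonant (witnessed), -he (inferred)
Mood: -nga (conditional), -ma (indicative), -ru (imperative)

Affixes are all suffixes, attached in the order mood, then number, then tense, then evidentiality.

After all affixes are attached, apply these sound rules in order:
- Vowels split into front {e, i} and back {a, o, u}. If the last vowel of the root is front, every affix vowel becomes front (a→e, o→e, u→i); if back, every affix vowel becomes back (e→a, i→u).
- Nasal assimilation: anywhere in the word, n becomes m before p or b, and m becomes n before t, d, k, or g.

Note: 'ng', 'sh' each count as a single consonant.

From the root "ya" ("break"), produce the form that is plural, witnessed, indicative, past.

yamaurhuash

Attach mood indicative -ma → yama.
Attach number plural -ir → yamair.
Attach tense past -hu → yamairhu.
Attach evidentiality witnessed -ash (after vowel 'u') → yamairhuash.
Apply vowel harmony: yamairhuash → yamaurhuash.
Nasal assimilation: no change.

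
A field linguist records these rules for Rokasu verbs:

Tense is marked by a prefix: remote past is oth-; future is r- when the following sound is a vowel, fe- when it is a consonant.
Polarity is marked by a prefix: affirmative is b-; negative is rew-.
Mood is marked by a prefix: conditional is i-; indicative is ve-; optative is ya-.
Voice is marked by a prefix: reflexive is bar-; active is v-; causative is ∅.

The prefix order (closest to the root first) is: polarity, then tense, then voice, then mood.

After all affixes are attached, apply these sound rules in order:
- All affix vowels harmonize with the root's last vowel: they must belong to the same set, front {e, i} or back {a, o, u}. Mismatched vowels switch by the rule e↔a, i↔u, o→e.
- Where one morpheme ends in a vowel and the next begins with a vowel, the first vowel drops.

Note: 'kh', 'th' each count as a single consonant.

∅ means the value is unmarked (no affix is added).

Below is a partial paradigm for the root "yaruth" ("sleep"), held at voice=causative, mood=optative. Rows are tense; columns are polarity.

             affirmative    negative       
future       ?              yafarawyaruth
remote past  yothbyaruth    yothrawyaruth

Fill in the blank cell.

yafabyaruth

Attach polarity affirmative b- → byaruth.
Attach tense future fe- (before consonant 'b') → febyaruth.
voice = causative: zero marking, form stays febyaruth.
Attach mood optative ya- → yafebyaruth.
Apply vowel harmony: yafebyaruth → yafabyaruth.
Vowel deletion: no change.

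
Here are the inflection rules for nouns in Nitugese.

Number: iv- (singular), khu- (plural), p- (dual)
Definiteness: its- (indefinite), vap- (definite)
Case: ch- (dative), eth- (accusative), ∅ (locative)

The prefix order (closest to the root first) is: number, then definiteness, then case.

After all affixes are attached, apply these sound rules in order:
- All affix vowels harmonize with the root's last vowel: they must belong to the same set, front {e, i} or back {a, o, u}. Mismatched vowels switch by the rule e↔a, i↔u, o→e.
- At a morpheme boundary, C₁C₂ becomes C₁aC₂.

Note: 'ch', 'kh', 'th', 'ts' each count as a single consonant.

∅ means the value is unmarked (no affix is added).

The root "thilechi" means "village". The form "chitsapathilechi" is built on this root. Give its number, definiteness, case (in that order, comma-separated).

Segment: ch-its-p-thilechi.
number: p- → dual.
definiteness: its- → indefinite.
case: ch- → dative.

dual, indefinite, dative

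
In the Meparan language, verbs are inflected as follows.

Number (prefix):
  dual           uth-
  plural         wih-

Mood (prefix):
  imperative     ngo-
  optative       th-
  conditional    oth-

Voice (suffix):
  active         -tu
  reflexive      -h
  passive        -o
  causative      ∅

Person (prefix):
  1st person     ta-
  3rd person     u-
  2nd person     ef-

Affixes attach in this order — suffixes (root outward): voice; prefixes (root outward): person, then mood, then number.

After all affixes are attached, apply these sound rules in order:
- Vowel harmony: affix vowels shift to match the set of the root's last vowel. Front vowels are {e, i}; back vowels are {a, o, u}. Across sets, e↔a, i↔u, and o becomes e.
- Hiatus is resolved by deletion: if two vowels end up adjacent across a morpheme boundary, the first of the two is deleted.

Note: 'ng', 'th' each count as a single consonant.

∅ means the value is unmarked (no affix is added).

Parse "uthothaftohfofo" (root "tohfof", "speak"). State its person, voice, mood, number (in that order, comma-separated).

2nd person, passive, conditional, dual

Segment: uth-oth-ef-tohfof-o.
person: ef- → 2nd person.
voice: -o → passive.
mood: oth- → conditional.
number: uth- → dual.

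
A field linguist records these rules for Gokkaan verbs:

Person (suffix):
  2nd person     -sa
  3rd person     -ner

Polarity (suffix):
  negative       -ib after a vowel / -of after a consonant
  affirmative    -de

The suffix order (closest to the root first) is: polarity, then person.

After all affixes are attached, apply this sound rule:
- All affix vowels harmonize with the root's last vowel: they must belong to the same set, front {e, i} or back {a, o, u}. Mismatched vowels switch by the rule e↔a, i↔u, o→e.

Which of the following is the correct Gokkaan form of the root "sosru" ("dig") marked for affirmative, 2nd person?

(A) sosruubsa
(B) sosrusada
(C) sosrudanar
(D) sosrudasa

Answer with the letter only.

D

Attach polarity affirmative -de → sosrude.
Attach person 2nd person -sa → sosrudesa.
Apply vowel harmony: sosrudesa → sosrudasa.
So the correct form is sosrudasa, option (D).
(B) sosrusada is wrong: it has the affixes in the wrong order.
(A) sosruubsa is wrong: it uses negative instead of affirmative for polarity.
(C) sosrudanar is wrong: it uses 3rd person instead of 2nd person for person.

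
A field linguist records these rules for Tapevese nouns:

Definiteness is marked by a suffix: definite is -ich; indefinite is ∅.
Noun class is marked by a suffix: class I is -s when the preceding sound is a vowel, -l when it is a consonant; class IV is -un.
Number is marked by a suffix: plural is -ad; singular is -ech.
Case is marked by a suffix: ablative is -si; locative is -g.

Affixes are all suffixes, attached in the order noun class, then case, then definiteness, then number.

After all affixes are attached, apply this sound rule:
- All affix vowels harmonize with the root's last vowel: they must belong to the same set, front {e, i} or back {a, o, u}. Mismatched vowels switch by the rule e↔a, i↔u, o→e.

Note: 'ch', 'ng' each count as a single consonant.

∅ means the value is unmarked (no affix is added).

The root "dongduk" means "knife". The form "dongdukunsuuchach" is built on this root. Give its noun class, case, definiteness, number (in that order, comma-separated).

Segment: dongduk-un-si-ich-ech.
noun class: -un → class IV.
case: -si → ablative.
definiteness: -ich → definite.
number: -ech → singular.

class IV, ablative, definite, singular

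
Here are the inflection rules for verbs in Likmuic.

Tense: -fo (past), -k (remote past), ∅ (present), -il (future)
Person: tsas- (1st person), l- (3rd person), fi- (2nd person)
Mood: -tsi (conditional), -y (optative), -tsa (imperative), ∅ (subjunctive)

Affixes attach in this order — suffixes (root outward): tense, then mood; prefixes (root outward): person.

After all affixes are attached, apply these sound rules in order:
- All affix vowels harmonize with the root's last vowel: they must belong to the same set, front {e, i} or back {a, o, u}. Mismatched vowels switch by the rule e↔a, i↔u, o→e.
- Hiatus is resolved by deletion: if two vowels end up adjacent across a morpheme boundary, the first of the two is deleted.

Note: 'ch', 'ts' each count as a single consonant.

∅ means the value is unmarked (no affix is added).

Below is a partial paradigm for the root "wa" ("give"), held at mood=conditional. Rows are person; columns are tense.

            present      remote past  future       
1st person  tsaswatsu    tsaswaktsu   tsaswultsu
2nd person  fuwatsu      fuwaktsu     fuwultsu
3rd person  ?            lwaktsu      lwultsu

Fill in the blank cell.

Attach person 3rd person l- → lwa.
tense = present: zero marking, form stays lwa.
Attach mood conditional -tsi → lwatsi.
Apply vowel harmony: lwatsi → lwatsu.
Vowel deletion: no change.

lwatsu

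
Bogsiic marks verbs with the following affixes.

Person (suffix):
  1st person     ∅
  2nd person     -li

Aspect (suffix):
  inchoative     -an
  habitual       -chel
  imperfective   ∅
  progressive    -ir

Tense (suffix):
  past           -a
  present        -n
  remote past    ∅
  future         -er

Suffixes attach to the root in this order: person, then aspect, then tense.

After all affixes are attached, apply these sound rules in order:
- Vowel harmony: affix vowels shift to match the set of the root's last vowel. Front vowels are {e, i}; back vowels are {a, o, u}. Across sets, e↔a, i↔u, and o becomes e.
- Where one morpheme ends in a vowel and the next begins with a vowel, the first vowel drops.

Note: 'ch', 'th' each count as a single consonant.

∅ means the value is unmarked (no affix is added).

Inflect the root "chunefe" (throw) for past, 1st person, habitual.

person = 1st person: zero marking, form stays chunefe.
Attach aspect habitual -chel → chunefechel.
Attach tense past -a → chunefechela.
Apply vowel harmony: chunefechela → chunefechele.
Vowel deletion: no change.

chunefechele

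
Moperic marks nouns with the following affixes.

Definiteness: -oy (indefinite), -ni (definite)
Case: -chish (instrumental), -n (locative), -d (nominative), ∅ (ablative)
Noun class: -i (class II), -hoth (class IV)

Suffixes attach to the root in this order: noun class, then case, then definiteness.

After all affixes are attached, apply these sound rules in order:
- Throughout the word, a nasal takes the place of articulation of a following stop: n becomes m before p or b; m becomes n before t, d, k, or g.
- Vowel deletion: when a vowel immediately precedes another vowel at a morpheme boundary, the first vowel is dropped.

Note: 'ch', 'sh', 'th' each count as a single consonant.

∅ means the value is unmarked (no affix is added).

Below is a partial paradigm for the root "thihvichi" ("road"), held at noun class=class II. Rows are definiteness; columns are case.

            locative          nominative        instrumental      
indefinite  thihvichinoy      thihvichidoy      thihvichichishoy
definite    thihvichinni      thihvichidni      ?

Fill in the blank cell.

Attach noun class class II -i → thihvichii.
Attach case instrumental -chish → thihvichiichish.
Attach definiteness definite -ni → thihvichiichishni.
Nasal assimilation: no change.
Apply vowel deletion: thihvichiichishni → thihvichichishni.

thihvichichishni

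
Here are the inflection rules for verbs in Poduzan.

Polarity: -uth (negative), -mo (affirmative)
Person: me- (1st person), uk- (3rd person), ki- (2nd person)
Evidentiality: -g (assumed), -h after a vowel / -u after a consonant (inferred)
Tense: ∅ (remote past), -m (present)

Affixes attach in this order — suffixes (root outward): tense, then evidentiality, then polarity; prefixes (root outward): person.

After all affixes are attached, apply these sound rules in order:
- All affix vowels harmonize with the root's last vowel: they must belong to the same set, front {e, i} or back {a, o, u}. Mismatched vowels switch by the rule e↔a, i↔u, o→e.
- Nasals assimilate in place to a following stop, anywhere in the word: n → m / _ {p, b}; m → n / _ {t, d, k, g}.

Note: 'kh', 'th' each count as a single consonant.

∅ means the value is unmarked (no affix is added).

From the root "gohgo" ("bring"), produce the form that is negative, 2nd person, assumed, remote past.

tense = remote past: zero marking, form stays gohgo.
Attach evidentiality assumed -g → gohgog.
Attach polarity negative -uth → gohgoguth.
Attach person 2nd person ki- → kigohgoguth.
Apply vowel harmony: kigohgoguth → kugohgoguth.
Nasal assimilation: no change.

kugohgoguth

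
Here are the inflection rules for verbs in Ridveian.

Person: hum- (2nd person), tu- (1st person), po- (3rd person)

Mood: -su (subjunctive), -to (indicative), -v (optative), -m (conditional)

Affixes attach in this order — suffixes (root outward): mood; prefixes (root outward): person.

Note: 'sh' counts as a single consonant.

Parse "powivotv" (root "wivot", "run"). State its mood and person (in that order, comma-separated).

optative, 3rd person

Segment: po-wivot-v.
mood: -v → optative.
person: po- → 3rd person.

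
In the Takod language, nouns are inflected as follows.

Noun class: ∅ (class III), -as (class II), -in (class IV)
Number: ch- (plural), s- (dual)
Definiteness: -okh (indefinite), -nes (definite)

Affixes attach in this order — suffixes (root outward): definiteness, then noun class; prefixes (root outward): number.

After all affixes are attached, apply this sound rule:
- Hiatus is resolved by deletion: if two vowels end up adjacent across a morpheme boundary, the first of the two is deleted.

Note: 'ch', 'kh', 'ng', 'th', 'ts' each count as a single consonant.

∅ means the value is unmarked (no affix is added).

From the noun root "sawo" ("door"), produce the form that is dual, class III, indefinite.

ssawokh

Attach definiteness indefinite -okh → sawookh.
Attach number dual s- → ssawookh.
noun class = class III: zero marking, form stays ssawookh.
Apply vowel deletion: ssawookh → ssawokh.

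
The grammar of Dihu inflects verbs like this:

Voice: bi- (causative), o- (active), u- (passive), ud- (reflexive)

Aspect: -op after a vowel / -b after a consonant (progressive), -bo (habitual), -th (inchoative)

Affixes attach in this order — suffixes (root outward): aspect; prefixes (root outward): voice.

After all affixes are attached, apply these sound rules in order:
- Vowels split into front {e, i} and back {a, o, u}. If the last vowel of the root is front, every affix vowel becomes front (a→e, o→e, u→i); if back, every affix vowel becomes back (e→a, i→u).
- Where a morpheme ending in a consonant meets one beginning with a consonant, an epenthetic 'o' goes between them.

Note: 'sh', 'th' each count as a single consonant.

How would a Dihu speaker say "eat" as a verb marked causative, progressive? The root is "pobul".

bupobulob

Attach aspect progressive -b (after consonant 'l') → pobulb.
Attach voice causative bi- → bipobulb.
Apply vowel harmony: bipobulb → bupobulb.
Apply epenthesis: bupobulb → bupobulob.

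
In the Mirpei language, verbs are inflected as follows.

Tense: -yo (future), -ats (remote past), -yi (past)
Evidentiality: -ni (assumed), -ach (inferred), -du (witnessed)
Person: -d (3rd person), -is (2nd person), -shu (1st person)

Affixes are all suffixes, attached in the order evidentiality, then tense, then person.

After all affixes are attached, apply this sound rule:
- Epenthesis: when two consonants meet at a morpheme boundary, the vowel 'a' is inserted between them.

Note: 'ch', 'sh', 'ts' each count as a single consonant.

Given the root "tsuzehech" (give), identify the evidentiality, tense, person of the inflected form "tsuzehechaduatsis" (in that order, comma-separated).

Segment: tsuzehech-du-ats-is.
evidentiality: -du → witnessed.
tense: -ats → remote past.
person: -is → 2nd person.

witnessed, remote past, 2nd person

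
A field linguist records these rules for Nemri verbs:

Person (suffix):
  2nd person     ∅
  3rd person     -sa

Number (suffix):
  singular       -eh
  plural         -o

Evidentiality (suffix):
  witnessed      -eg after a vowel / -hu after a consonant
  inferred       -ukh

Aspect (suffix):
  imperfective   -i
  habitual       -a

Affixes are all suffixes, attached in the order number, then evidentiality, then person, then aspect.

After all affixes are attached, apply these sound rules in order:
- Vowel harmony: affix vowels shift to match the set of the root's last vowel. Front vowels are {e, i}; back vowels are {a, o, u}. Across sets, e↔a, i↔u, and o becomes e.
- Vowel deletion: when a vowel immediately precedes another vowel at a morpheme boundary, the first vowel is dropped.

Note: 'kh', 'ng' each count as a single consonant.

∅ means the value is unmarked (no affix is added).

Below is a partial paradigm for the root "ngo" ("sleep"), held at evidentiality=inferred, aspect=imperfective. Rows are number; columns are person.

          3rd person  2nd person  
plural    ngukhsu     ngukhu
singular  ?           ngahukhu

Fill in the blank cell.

ngahukhsu

Attach number singular -eh → ngoeh.
Attach evidentiality inferred -ukh → ngoehukh.
Attach person 3rd person -sa → ngoehukhsa.
Attach aspect imperfective -i → ngoehukhsai.
Apply vowel harmony: ngoehukhsai → ngoahukhsau.
Apply vowel deletion: ngoahukhsau → ngahukhsu.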